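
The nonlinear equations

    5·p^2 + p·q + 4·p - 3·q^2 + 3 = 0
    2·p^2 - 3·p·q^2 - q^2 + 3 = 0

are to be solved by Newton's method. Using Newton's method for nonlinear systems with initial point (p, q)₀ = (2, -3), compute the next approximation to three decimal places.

(1.242, -2.105)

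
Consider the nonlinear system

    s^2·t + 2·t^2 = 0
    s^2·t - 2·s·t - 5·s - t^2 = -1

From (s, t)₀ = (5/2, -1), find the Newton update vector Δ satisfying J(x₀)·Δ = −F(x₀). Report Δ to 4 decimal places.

(-9.7857, -19.8571)

At (5/2, -1): F = (-4.2500, -13.7500).
Jacobian J = [[2·s·t, s^2 + 4·t], [2·s·t - 2·t - 5, s^2 - 2·s - 2·t]].
At the point, J = [[-5.0000, 2.2500], [-8.0000, 3.2500]] (det J = 1.7500).
Solving J·Δ = −F gives Δ = (-9.7857, -19.8571).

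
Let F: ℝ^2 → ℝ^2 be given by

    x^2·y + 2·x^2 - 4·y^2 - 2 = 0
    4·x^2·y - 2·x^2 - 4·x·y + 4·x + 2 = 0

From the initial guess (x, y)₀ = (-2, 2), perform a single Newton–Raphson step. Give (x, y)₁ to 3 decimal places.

At (-2, 2): F = (-2.000, 34.000).
Jacobian J = [[2·x·y + 4·x, x^2 - 8·y], [8·x·y - 4·x - 4·y + 4, 4·x^2 - 4·x]].
At the point, J = [[-16.000, -12.000], [-28.000, 24.000]] (det J = -720.000).
Solving J·Δ = −F gives Δ = (0.500, -0.833).
Then the next iterate is (x, y)₁ = (-1.500, 1.167).

(-1.500, 1.167)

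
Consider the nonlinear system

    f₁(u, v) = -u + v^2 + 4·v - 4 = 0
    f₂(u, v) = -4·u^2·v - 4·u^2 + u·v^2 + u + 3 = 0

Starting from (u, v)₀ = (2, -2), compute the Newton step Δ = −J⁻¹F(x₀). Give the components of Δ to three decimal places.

(-10.000, -7.542)

At (2, -2): F = (-10.000, 29.000).
Jacobian J = [[-1, 2·v + 4], [-8·u·v - 8·u + v^2 + 1, -4·u^2 + 2·u·v]].
At the point, J = [[-1.000, 0.000], [21.000, -24.000]] (det J = 24.000).
Solving J·Δ = −F gives Δ = (-10.000, -7.542).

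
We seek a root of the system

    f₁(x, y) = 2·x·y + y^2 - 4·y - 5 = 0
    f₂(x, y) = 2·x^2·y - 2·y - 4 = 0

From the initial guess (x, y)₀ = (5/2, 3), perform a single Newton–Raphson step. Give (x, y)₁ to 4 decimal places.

(1.6905, 2.6939)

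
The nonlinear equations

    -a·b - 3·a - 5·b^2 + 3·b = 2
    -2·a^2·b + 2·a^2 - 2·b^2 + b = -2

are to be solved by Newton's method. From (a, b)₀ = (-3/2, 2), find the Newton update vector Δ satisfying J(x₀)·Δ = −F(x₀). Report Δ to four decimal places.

(0.2259, -0.6213)

At (-3/2, 2): F = (-8.5000, -8.5000).
Jacobian J = [[-b - 3, -a - 10·b + 3], [-4·a·b + 4·a, -2·a^2 - 4·b + 1]].
At the point, J = [[-5.0000, -15.5000], [6.0000, -11.5000]] (det J = 150.5000).
Solving J·Δ = −F gives Δ = (0.2259, -0.6213).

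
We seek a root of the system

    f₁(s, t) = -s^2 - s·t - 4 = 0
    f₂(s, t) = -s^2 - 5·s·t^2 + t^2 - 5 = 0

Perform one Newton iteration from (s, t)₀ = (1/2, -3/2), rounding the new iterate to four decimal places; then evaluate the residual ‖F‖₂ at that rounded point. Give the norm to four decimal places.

At (1/2, -3/2): F = (-3.5000, -8.6250).
Jacobian J = [[-2·s - t, -s], [-2·s - 5·t^2, -10·s·t + 2·t]].
At the point, J = [[0.5000, -0.5000], [-12.2500, 4.5000]] (det J = -3.8750).
Solving J·Δ = −F gives Δ = (-5.1774, -12.1774).
Then the next iterate is (s, t)₁ = (-4.6774, -13.6774).
Re-evaluating at (-4.6774, -13.6774): F = (-89.852742, 4535.229009), so ‖F‖₂ = 4536.1190.

4536.1190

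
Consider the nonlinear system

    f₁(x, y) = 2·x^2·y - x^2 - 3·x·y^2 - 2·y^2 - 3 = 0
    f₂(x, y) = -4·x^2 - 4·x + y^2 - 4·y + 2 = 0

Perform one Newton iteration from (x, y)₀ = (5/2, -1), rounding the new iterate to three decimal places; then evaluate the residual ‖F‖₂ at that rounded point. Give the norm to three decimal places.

At (5/2, -1): F = (-31.250, -28.000).
Jacobian J = [[4·x·y - 2·x - 3·y^2, 2·x^2 - 6·x·y - 4·y], [-8·x - 4, 2·y - 4]].
At the point, J = [[-18.000, 31.500], [-24.000, -6.000]] (det J = 864.000).
Solving J·Δ = −F gives Δ = (-1.238, 0.285).
Then the next iterate is (x, y)₁ = (1.262, -0.715).
Re-evaluating at (1.262, -0.715): F = (-9.82807, -6.04735), so ‖F‖₂ = 11.540.

11.540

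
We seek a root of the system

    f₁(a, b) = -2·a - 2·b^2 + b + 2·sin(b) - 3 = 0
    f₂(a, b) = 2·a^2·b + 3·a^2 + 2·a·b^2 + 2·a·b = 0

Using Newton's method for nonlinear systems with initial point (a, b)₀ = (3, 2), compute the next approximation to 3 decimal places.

(2.564, 0.428)

At (3, 2): F = (-13.18141, 99.000).
Jacobian J = [[-2, -4·b + 2·cos(b) + 1], [4·a·b + 6·a + 2·b^2 + 2·b, 2·a^2 + 4·a·b + 2·a]].
At the point, J = [[-2.000, -7.83229], [54.000, 48.000]] (det J = 326.94386).
Solving J·Δ = −F gives Δ = (-0.436, -1.572).
Then the next iterate is (a, b)₁ = (2.564, 0.428).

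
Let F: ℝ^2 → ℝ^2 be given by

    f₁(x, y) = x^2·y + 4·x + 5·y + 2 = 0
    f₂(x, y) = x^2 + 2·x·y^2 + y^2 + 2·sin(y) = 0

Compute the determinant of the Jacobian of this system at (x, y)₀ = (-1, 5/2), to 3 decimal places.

-56.398

J = [[2·x·y + 4, x^2 + 5], [2·x + 2·y^2, 4·x·y + 2·y + 2·cos(y)]].
At the point, J = [[-1.000, 6.000], [10.500, -6.60229]].
det J = -56.398.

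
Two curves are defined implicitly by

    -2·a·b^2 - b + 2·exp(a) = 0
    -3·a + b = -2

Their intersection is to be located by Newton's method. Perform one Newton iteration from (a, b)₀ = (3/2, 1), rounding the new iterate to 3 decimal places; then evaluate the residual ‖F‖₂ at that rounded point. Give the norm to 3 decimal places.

0.891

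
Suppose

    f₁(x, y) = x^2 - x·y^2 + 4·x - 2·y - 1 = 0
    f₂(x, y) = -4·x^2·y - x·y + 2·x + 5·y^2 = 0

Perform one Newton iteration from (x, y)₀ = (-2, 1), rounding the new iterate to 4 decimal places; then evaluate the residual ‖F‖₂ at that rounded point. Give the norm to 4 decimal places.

At (-2, 1): F = (-5.0000, -13.0000).
Jacobian J = [[2·x - y^2 + 4, -2·x·y - 2], [-8·x·y - y + 2, -4·x^2 - x + 10·y]].
At the point, J = [[-1.0000, 2.0000], [17.0000, -4.0000]] (det J = -30.0000).
Solving J·Δ = −F gives Δ = (1.5333, 3.2667).
Then the next iterate is (x, y)₁ = (-0.4667, 4.2667).
Re-evaluating at (-0.4667, 4.2667): F = (-2.686244, 88.364213), so ‖F‖₂ = 88.4050.

88.4050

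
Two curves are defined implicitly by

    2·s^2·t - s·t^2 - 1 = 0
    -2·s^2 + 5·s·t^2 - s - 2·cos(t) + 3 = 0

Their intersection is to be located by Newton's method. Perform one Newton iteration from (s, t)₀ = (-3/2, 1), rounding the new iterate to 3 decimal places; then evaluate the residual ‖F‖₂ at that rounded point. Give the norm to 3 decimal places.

At (-3/2, 1): F = (5.000, -8.58060).
Jacobian J = [[4·s·t - t^2, 2·s^2 - 2·s·t], [-4·s + 5·t^2 - 1, 10·s·t + 2·sin(t)]].
At the point, J = [[-7.000, 7.500], [10.000, -13.31706]] (det J = 18.21941).
Solving J·Δ = −F gives Δ = (0.122, -0.552).
Then the next iterate is (s, t)₁ = (-1.378, 0.448).
Re-evaluating at (-1.378, 0.448): F = (0.97797, -2.60525), so ‖F‖₂ = 2.783.

2.783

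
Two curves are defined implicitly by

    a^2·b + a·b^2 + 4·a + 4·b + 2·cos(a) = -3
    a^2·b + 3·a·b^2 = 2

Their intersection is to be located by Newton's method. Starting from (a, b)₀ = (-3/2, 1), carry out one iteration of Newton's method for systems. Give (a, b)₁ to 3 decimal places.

(-1.461, 0.370)

At (-3/2, 1): F = (1.89147, -4.250).
Jacobian J = [[2·a·b + b^2 - 2·sin(a) + 4, a^2 + 2·a·b + 4], [2·a·b + 3·b^2, a^2 + 6·a·b]].
At the point, J = [[3.99499, 3.250], [0.000, -6.750]] (det J = -26.96618).
Solving J·Δ = −F gives Δ = (0.039, -0.630).
Then the next iterate is (a, b)₁ = (-1.461, 0.370).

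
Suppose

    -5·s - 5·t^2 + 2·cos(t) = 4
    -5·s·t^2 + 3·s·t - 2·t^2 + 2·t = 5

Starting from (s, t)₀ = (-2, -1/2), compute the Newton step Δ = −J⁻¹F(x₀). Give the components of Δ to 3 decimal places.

(0.944, -0.300)

At (-2, -1/2): F = (6.50517, -1.000).
Jacobian J = [[-5, -10·t - 2·sin(t)], [-5·t^2 + 3·t, -10·s·t + 3·s - 4·t + 2]].
At the point, J = [[-5.000, 5.95885], [-2.750, -12.000]] (det J = 76.38684).
Solving J·Δ = −F gives Δ = (0.944, -0.300).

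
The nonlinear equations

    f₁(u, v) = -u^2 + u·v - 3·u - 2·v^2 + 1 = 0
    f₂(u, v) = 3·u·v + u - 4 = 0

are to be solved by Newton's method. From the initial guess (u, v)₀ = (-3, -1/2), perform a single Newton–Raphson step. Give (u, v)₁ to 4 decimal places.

At (-3, -1/2): F = (2.0000, -2.5000).
Jacobian J = [[-2·u + v - 3, u - 4·v], [3·v + 1, 3·u]].
At the point, J = [[2.5000, -1.0000], [-0.5000, -9.0000]] (det J = -23.0000).
Solving J·Δ = −F gives Δ = (-0.8913, -0.2283).
Then the next iterate is (u, v)₁ = (-3.8913, -0.7283).

(-3.8913, -0.7283)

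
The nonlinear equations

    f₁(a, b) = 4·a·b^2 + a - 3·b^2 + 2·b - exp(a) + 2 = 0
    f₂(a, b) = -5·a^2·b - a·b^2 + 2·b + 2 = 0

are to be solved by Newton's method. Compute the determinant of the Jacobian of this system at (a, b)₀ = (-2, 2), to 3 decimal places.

1343.353

J = [[4·b^2 - exp(a) + 1, 8·a·b - 6·b + 2], [-10·a·b - b^2, -5·a^2 - 2·a·b + 2]].
At the point, J = [[16.86466, -42.000], [36.000, -10.000]].
det J = 1343.353.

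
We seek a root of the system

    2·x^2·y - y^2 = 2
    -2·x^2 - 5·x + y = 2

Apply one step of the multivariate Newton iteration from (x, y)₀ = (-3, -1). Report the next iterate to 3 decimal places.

(-2.227, -0.414)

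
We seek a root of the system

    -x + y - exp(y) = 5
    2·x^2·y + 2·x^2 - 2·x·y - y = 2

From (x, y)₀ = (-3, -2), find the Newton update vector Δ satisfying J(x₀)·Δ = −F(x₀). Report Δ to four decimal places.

(-1.8779, 2.6107)

At (-3, -2): F = (-4.135335, -30.0000).
Jacobian J = [[-1, -exp(y) + 1], [4·x·y + 4·x - 2·y, 2·x^2 - 2·x - 1]].
At the point, J = [[-1.0000, 0.864665], [16.0000, 23.0000]] (det J = -36.834635).
Solving J·Δ = −F gives Δ = (-1.8779, 2.6107).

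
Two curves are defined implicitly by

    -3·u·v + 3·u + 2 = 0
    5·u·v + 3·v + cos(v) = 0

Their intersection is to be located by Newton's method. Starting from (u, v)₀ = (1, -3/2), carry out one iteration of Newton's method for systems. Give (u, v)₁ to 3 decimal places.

At (1, -3/2): F = (9.500, -11.92926).
Jacobian J = [[-3·v + 3, -3·u], [5·v, 5·u - sin(v) + 3]].
At the point, J = [[7.500, -3.000], [-7.500, 8.99749]] (det J = 44.98121).
Solving J·Δ = −F gives Δ = (-1.105, 0.405).
Then the next iterate is (u, v)₁ = (-0.105, -1.095).

(-0.105, -1.095)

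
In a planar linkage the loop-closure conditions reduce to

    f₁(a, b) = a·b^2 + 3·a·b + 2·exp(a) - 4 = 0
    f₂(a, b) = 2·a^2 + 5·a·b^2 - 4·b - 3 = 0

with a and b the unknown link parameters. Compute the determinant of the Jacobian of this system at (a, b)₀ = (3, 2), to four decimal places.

J = [[b^2 + 3·b + 2·exp(a), 2·a·b + 3·a], [4·a + 5·b^2, 10·a·b - 4]].
At the point, J = [[50.171074, 21.0000], [32.0000, 56.0000]].
det J = 2137.5801.

2137.5801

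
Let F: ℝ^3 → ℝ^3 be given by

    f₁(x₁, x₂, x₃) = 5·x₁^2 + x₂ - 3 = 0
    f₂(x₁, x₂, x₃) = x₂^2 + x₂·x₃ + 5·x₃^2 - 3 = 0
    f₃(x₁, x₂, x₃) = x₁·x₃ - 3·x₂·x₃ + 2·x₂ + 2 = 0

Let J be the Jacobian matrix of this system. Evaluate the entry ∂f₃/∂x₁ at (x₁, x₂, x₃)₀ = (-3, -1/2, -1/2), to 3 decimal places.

∂f₃/∂x₁ = x₃.
At (-3, -1/2, -1/2) this is -0.500.

-0.500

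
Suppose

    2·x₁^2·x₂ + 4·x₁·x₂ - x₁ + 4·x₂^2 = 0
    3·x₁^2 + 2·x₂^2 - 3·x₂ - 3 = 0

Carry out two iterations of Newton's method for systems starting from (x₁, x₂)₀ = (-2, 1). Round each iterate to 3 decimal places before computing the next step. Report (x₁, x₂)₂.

(-1.161, 0.205)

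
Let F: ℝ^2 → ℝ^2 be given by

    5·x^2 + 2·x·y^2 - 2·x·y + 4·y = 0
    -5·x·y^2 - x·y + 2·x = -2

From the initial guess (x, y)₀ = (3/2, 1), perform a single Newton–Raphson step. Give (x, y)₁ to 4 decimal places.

(0.4812, 1.0046)

At (3/2, 1): F = (15.2500, -4.0000).
Jacobian J = [[10·x + 2·y^2 - 2·y, 4·x·y - 2·x + 4], [-5·y^2 - y + 2, -10·x·y - x]].
At the point, J = [[15.0000, 7.0000], [-4.0000, -16.5000]] (det J = -219.5000).
Solving J·Δ = −F gives Δ = (-1.0188, 0.0046).
Then the next iterate is (x, y)₁ = (0.4812, 1.0046).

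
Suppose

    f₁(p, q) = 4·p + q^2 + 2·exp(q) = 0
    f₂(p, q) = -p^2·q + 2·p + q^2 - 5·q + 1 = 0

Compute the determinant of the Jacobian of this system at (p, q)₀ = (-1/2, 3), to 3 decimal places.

J = [[4, 2·q + 2·exp(q)], [-2·p·q + 2, -p^2 + 2·q - 5]].
At the point, J = [[4.000, 46.17107], [5.000, 0.750]].
det J = -227.855.

-227.855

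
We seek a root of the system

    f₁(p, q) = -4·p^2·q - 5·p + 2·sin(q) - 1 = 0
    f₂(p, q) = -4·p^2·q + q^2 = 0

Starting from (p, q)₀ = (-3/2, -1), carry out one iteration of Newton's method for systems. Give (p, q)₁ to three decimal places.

(-0.708, -0.954)

At (-3/2, -1): F = (13.81706, 10.000).
Jacobian J = [[-8·p·q - 5, -4·p^2 + 2·cos(q)], [-8·p·q, -4·p^2 + 2·q]].
At the point, J = [[-17.000, -7.91940], [-12.000, -11.000]] (det J = 91.96726).
Solving J·Δ = −F gives Δ = (0.792, 0.046).
Then the next iterate is (p, q)₁ = (-0.708, -0.954).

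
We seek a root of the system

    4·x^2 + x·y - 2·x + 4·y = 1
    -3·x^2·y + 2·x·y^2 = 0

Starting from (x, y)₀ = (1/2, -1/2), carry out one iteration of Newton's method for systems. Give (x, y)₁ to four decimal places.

At (1/2, -1/2): F = (-3.2500, 0.6250).
Jacobian J = [[8·x + y - 2, x + 4], [-6·x·y + 2·y^2, -3·x^2 + 4·x·y]].
At the point, J = [[1.5000, 4.5000], [2.0000, -1.7500]] (det J = -11.6250).
Solving J·Δ = −F gives Δ = (0.2473, 0.6398).
Then the next iterate is (x, y)₁ = (0.7473, 0.1398).

(0.7473, 0.1398)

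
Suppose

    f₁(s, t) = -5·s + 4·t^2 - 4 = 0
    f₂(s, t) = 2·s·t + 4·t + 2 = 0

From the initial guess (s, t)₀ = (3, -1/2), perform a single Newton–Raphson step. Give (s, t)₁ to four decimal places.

At (3, -1/2): F = (-18.0000, -3.0000).
Jacobian J = [[-5, 8·t], [2·t, 2·s + 4]].
At the point, J = [[-5.0000, -4.0000], [-1.0000, 10.0000]] (det J = -54.0000).
Solving J·Δ = −F gives Δ = (-3.5556, -0.0556).
Then the next iterate is (s, t)₁ = (-0.5556, -0.5556).

(-0.5556, -0.5556)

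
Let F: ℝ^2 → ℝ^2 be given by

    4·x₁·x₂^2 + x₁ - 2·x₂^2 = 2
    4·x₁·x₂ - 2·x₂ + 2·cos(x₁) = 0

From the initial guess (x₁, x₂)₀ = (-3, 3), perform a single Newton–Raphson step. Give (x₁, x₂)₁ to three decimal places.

(0.621, 3.036)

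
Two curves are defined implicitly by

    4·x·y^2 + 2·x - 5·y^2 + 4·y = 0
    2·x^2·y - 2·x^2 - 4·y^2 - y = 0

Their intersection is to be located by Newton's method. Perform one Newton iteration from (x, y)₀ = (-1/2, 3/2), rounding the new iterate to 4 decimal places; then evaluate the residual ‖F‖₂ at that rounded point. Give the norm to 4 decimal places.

At (-1/2, 3/2): F = (-10.7500, -10.2500).
Jacobian J = [[4·y^2 + 2, 8·x·y - 10·y + 4], [4·x·y - 4·x, 2·x^2 - 8·y - 1]].
At the point, J = [[11.0000, -17.0000], [-1.0000, -12.5000]] (det J = -154.5000).
Solving J·Δ = −F gives Δ = (-0.2581, -0.7994).
Then the next iterate is (x, y)₁ = (-0.7581, 0.7006).
Re-evaluating at (-0.7581, 0.7006): F = (-2.656426, -3.008101), so ‖F‖₂ = 4.0131.

4.0131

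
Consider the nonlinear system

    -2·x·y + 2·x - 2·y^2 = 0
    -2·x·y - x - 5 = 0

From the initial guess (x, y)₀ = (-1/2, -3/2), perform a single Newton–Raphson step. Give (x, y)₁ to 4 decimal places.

(3.3889, -3.2778)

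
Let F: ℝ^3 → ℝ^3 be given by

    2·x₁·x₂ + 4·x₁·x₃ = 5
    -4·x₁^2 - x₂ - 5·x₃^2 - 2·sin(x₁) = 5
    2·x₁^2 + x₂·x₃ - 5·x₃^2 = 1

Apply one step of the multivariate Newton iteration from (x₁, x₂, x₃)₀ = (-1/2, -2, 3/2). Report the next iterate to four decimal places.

(17.1381, 27.8874, 1.1944)

At (-1/2, -2, 3/2): F = (-6.0000, -14.291149, -14.7500).
Jacobian J = [[2·x₂ + 4·x₃, 2·x₁, 4·x₁], [-8·x₁ - 2·cos(x₁), -1, -10·x₃], [4·x₁, x₃, x₂ - 10·x₃]].
At the point, J = [[2.0000, -1.0000, -2.0000], [2.244835, -1.0000, -15.0000], [-2.0000, 1.5000, -17.0000]] (det J = 8.103302).
Solving J·Δ = −F gives Δ = (17.6381, 29.8874, -0.3056).
Then the next iterate is (x₁, x₂, x₃)₁ = (17.1381, 27.8874, 1.1944).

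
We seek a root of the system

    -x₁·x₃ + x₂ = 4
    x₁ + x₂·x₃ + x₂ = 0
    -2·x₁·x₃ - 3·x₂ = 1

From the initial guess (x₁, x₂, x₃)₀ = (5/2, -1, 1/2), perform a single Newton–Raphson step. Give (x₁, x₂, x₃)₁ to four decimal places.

(-2.6167, 1.4000, -0.0167)

At (5/2, -1, 1/2): F = (-6.2500, 1.0000, -0.5000).
Jacobian J = [[-x₃, 1, -x₁], [1, x₃ + 1, x₂], [-2·x₃, -3, -2·x₁]].
At the point, J = [[-0.5000, 1.0000, -2.5000], [1.0000, 1.5000, -1.0000], [-1.0000, -3.0000, -5.0000]] (det J = 15.0000).
Solving J·Δ = −F gives Δ = (-5.1167, 2.4000, -0.5167).
Then the next iterate is (x₁, x₂, x₃)₁ = (-2.6167, 1.4000, -0.0167).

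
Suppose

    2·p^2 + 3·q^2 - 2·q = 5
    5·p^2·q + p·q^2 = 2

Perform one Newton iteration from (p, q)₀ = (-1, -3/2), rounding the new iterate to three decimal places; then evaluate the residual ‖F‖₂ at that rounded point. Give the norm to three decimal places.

4.169

At (-1, -3/2): F = (6.750, -11.750).
Jacobian J = [[4·p, 6·q - 2], [10·p·q + q^2, 5·p^2 + 2·p·q]].
At the point, J = [[-4.000, -11.000], [17.250, 8.000]] (det J = 157.750).
Solving J·Δ = −F gives Δ = (0.477, 0.440).
Then the next iterate is (p, q)₁ = (-0.523, -1.060).
Re-evaluating at (-0.523, -1.060): F = (1.03786, -4.03735), so ‖F‖₂ = 4.169.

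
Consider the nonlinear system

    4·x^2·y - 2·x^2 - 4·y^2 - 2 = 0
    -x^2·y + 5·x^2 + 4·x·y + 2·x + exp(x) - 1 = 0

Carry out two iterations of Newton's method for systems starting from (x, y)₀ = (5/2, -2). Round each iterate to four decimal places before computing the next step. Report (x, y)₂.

(0.7531, -0.8150)

At (5/2, -2): F = (-80.5000, 39.932494).
Jacobian J = [[8·x·y - 4·x, 4·x^2 - 8·y], [-2·x·y + 10·x + 4·y + exp(x) + 2, -x^2 + 4·x]].
At the point, J = [[-50.0000, 41.0000], [41.182494, 3.7500]] (det J = -1875.982252).
Solving J·Δ = −F gives Δ = (-1.0336, 0.7029).
Then the next iterate is (x, y)₁ = (1.4664, -1.2971).
Round to (1.4664, -1.2971) and repeat: F = (-24.187298, 12.198973), J = [[-21.082140, 18.978116], [19.613341, 3.715271]].
Δ = (-0.7133, 0.4821), so (x, y)₂ = (0.7531, -0.8150).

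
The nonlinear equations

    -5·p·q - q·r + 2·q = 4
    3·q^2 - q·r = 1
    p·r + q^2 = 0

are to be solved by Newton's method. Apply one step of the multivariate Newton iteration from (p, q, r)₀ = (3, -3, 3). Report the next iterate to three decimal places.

(1.952, -1.657, 0.733)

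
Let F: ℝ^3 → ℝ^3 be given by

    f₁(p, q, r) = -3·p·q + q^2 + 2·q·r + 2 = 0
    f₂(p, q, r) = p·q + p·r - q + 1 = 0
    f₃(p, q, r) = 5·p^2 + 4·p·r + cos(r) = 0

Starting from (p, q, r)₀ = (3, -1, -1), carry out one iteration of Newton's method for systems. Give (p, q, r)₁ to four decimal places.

(1.7298, -0.2100, -1.0401)

At (3, -1, -1): F = (14.0000, -4.0000, 33.540302).
Jacobian J = [[-3·q, -3·p + 2·q + 2·r, 2·q], [q + r, p - 1, p], [10·p + 4·r, 0, 4·p - sin(r)]].
At the point, J = [[3.0000, -13.0000, -2.0000], [-2.0000, 2.0000, 3.0000], [26.0000, 0.0000, 12.841471]] (det J = -1166.829420).
Solving J·Δ = −F gives Δ = (-1.2702, 0.7900, -0.0401).
Then the next iterate is (p, q, r)₁ = (1.7298, -0.2100, -1.0401).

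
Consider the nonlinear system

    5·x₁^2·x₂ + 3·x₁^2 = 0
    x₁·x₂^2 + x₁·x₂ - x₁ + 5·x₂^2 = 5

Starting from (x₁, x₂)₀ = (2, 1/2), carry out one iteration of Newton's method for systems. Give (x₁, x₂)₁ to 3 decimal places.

At (2, 1/2): F = (22.000, -4.250).
Jacobian J = [[10·x₁·x₂ + 6·x₁, 5·x₁^2], [x₂^2 + x₂ - 1, 2·x₁·x₂ + x₁ + 10·x₂]].
At the point, J = [[22.000, 20.000], [-0.250, 9.000]] (det J = 203.000).
Solving J·Δ = −F gives Δ = (-1.394, 0.433).
Then the next iterate is (x₁, x₂)₁ = (0.606, 0.933).

(0.606, 0.933)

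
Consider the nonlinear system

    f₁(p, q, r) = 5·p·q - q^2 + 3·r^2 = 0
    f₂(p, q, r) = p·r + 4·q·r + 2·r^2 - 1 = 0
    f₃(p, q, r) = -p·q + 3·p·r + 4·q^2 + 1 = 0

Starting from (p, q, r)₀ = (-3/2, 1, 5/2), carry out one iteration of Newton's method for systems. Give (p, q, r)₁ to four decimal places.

(-0.9091, 0.5410, 1.3290)

At (-3/2, 1, 5/2): F = (10.2500, 17.7500, -4.7500).
Jacobian J = [[5·q, 5·p - 2·q, 6·r], [r, 4·r, p + 4·q + 4·r], [-q + 3·r, -p + 8·q, 3·p]].
At the point, J = [[5.0000, -9.5000, 15.0000], [2.5000, 10.0000, 12.5000], [6.5000, 9.5000, -4.5000]] (det J = -2316.2500).
Solving J·Δ = −F gives Δ = (0.5909, -0.4590, -1.1710).
Then the next iterate is (p, q, r)₁ = (-0.9091, 0.5410, 1.3290).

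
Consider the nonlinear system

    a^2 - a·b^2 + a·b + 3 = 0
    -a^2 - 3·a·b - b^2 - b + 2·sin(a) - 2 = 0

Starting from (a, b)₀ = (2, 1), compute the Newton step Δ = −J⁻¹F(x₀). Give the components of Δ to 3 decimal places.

(-1.691, 0.118)

At (2, 1): F = (7.000, -12.18141).
Jacobian J = [[2·a - b^2 + b, -2·a·b + a], [-2·a - 3·b + 2·cos(a), -3·a - 2·b - 1]].
At the point, J = [[4.000, -2.000], [-7.83229, -9.000]] (det J = -51.66459).
Solving J·Δ = −F gives Δ = (-1.691, 0.118).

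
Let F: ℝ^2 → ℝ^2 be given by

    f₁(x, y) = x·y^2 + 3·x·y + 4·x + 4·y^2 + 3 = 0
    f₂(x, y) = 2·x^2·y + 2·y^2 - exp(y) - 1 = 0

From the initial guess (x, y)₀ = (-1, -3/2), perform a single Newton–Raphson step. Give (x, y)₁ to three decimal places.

(-0.381, -0.556)

At (-1, -3/2): F = (10.250, 0.27687).
Jacobian J = [[y^2 + 3·y + 4, 2·x·y + 3·x + 8·y], [4·x·y, 2·x^2 + 4·y - exp(y)]].
At the point, J = [[1.750, -12.000], [6.000, -4.22313]] (det J = 64.60952).
Solving J·Δ = −F gives Δ = (0.619, 0.944).
Then the next iterate is (x, y)₁ = (-0.381, -0.556).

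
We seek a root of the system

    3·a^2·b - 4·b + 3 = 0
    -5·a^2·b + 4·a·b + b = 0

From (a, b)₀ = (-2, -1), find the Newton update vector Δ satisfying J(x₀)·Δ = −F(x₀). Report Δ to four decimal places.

At (-2, -1): F = (-5.0000, 27.0000).
Jacobian J = [[6·a·b, 3·a^2 - 4], [-10·a·b + 4·b, -5·a^2 + 4·a + 1]].
At the point, J = [[12.0000, 8.0000], [-24.0000, -27.0000]] (det J = -132.0000).
Solving J·Δ = −F gives Δ = (-0.6136, 1.5455).

(-0.6136, 1.5455)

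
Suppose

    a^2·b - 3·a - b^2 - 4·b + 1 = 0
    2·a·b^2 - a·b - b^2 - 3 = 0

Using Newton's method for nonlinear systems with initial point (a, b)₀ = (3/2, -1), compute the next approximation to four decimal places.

At (3/2, -1): F = (-2.7500, 0.5000).
Jacobian J = [[2·a·b - 3, a^2 - 2·b - 4], [2·b^2 - b, 4·a·b - a - 2·b]].
At the point, J = [[-6.0000, 0.2500], [3.0000, -5.5000]] (det J = 32.2500).
Solving J·Δ = −F gives Δ = (-0.4651, -0.1628).
Then the next iterate is (a, b)₁ = (1.0349, -1.1628).

(1.0349, -1.1628)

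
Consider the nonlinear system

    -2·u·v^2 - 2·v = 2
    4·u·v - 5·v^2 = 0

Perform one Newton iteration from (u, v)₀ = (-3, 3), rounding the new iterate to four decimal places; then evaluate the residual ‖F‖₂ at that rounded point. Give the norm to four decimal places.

At (-3, 3): F = (46.0000, -81.0000).
Jacobian J = [[-2·v^2, -4·u·v - 2], [4·v, 4·u - 10·v]].
At the point, J = [[-18.0000, 34.0000], [12.0000, -42.0000]] (det J = 348.0000).
Solving J·Δ = −F gives Δ = (-2.3621, -2.6034).
Then the next iterate is (u, v)₁ = (-5.3621, 0.3966).
Re-evaluating at (-5.3621, 0.3966): F = (-1.106374, -9.292893), so ‖F‖₂ = 9.3585.

9.3585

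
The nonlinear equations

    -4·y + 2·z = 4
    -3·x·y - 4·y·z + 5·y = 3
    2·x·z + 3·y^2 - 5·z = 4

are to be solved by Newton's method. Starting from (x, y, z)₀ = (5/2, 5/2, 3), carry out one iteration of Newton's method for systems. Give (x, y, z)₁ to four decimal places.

At (5/2, 5/2, 3): F = (-8.0000, -39.2500, 14.7500).
Jacobian J = [[0, -4, 2], [-3·y, -3·x - 4·z + 5, -4·y], [2·z, 6·y, 2·x - 5]].
At the point, J = [[0.0000, -4.0000, 2.0000], [-7.5000, -14.5000, -10.0000], [6.0000, 15.0000, 0.0000]] (det J = 189.0000).
Solving J·Δ = −F gives Δ = (7.1944, -3.8611, -3.7222).
Then the next iterate is (x, y, z)₁ = (9.6944, -1.3611, -0.7222).

(9.6944, -1.3611, -0.7222)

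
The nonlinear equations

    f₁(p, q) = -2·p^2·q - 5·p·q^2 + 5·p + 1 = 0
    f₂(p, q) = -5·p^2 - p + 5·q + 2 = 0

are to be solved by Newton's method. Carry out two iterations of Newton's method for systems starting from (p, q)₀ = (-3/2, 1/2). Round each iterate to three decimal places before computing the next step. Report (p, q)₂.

(-2.691, 5.161)

At (-3/2, 1/2): F = (-6.875, -5.250).
Jacobian J = [[-4·p·q - 5·q^2 + 5, -2·p^2 - 10·p·q], [-10·p - 1, 5]].
At the point, J = [[6.750, 3.000], [14.000, 5.000]] (det J = -8.250).
Solving J·Δ = −F gives Δ = (-2.258, 7.371).
Then the next iterate is (p, q)₁ = (-3.758, 7.871).
Round to (-3.758, 7.871) and repeat: F = (923.98272, -25.49982), J = [[-186.44633, 267.54705], [36.580, 5.000]].
Δ = (1.067, -2.710), so (p, q)₂ = (-2.691, 5.161).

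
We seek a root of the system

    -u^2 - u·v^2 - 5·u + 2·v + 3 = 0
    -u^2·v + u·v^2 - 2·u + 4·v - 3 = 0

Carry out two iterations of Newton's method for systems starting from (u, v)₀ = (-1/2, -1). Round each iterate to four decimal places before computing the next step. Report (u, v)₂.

(0.7692, 1.0837)

At (-1/2, -1): F = (3.7500, -6.2500).
Jacobian J = [[-2·u - v^2 - 5, -2·u·v + 2], [-2·u·v + v^2 - 2, -u^2 + 2·u·v + 4]].
At the point, J = [[-5.0000, 1.0000], [-2.0000, 4.7500]] (det J = -21.7500).
Solving J·Δ = −F gives Δ = (1.1063, 1.7816).
Then the next iterate is (u, v)₁ = (0.6063, 0.7816).
Round to (0.6063, 0.7816) and repeat: F = (0.793713, -1.003128), J = [[-6.823499, 1.052232], [-2.336870, 4.580168]].
Δ = (0.1629, 0.3021), so (u, v)₂ = (0.7692, 1.0837).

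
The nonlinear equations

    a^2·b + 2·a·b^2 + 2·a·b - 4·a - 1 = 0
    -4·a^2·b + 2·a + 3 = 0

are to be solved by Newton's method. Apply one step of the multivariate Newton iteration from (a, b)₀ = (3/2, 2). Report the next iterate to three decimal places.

(1.234, 1.318)

At (3/2, 2): F = (15.500, -12.000).
Jacobian J = [[2·a·b + 2·b^2 + 2·b - 4, a^2 + 4·a·b + 2·a], [-8·a·b + 2, -4·a^2]].
At the point, J = [[14.000, 17.250], [-22.000, -9.000]] (det J = 253.500).
Solving J·Δ = −F gives Δ = (-0.266, -0.682).
Then the next iterate is (a, b)₁ = (1.234, 1.318).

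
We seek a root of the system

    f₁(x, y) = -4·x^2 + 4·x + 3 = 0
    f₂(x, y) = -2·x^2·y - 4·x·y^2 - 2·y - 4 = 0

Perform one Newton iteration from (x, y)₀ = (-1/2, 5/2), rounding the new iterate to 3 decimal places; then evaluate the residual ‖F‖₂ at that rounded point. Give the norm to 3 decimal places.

0.180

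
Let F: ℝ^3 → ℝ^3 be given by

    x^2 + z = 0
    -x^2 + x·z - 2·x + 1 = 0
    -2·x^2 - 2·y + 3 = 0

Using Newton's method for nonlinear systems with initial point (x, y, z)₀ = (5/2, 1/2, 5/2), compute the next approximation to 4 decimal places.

(0.9779, 2.8603, 1.3603)

At (5/2, 1/2, 5/2): F = (8.7500, -4.0000, -10.5000).
Jacobian J = [[2·x, 0, 1], [-2·x + z - 2, 0, x], [-4·x, -2, 0]].
At the point, J = [[5.0000, 0.0000, 1.0000], [-4.5000, 0.0000, 2.5000], [-10.0000, -2.0000, 0.0000]] (det J = 34.0000).
Solving J·Δ = −F gives Δ = (-1.5221, 2.3603, -1.1397).
Then the next iterate is (x, y, z)₁ = (0.9779, 2.8603, 1.3603).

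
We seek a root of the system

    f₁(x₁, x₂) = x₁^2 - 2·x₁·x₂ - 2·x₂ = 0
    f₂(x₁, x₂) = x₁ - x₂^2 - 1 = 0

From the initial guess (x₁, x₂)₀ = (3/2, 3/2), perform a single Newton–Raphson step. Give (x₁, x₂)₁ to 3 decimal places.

(0.100, 0.450)

At (3/2, 3/2): F = (-5.250, -1.750).
Jacobian J = [[2·x₁ - 2·x₂, -2·x₁ - 2], [1, -2·x₂]].
At the point, J = [[0.000, -5.000], [1.000, -3.000]] (det J = 5.000).
Solving J·Δ = −F gives Δ = (-1.400, -1.050).
Then the next iterate is (x₁, x₂)₁ = (0.100, 0.450).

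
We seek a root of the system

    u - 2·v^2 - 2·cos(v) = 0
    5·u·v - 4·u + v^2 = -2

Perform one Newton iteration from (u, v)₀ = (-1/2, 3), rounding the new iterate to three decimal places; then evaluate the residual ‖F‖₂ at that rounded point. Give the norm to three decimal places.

At (-1/2, 3): F = (-16.52002, 5.500).
Jacobian J = [[1, -4·v + 2·sin(v)], [5·v - 4, 5·u + 2·v]].
At the point, J = [[1.000, -11.71776], [11.000, 3.500]] (det J = 132.39536).
Solving J·Δ = −F gives Δ = (-0.050, -1.414).
Then the next iterate is (u, v)₁ = (-0.550, 1.586).
Re-evaluating at (-0.550, 1.586): F = (-5.55039, 2.35390), so ‖F‖₂ = 6.029.

6.029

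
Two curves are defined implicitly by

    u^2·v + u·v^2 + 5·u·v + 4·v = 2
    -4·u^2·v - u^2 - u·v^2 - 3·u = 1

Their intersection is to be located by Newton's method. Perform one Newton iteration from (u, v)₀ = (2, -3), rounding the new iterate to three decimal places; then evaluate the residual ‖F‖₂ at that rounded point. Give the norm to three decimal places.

196.997

At (2, -3): F = (-38.000, 19.000).
Jacobian J = [[2·u·v + v^2 + 5·v, u^2 + 2·u·v + 5·u + 4], [-8·u·v - 2·u - v^2 - 3, -4·u^2 - 2·u·v]].
At the point, J = [[-18.000, 6.000], [32.000, -4.000]] (det J = -120.000).
Solving J·Δ = −F gives Δ = (0.317, 7.283).
Then the next iterate is (u, v)₁ = (2.317, 4.283).
Re-evaluating at (2.317, 4.283): F = (130.24705, -147.79570), so ‖F‖₂ = 196.997.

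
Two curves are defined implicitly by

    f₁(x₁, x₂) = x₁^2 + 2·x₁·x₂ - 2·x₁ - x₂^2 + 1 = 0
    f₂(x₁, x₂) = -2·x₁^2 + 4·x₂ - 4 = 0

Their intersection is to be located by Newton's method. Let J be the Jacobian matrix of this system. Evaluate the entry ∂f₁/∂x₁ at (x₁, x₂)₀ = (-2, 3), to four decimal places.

0.0000

∂f₁/∂x₁ = 2·x₁ + 2·x₂ - 2.
At (-2, 3) this is 0.0000.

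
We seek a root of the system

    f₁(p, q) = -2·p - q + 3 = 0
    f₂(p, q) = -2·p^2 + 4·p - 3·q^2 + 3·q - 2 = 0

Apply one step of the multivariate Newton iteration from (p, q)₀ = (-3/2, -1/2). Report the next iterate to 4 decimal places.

(10.6250, -18.2500)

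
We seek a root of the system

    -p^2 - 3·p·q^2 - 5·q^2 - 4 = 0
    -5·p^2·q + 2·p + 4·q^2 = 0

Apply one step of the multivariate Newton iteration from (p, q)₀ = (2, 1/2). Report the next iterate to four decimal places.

(11.7500, -4.6875)

At (2, 1/2): F = (-10.7500, -5.0000).
Jacobian J = [[-2·p - 3·q^2, -6·p·q - 10·q], [-10·p·q + 2, -5·p^2 + 8·q]].
At the point, J = [[-4.7500, -11.0000], [-8.0000, -16.0000]] (det J = -12.0000).
Solving J·Δ = −F gives Δ = (9.7500, -5.1875).
Then the next iterate is (p, q)₁ = (11.7500, -4.6875).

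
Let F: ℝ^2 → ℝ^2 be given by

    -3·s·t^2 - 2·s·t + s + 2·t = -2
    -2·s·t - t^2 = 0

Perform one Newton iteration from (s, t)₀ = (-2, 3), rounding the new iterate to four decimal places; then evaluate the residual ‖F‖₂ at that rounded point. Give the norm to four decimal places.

22.0666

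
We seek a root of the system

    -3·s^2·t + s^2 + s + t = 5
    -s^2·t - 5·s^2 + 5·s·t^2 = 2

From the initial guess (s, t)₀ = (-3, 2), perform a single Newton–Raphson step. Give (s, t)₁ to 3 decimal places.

At (-3, 2): F = (-51.000, -125.000).
Jacobian J = [[-6·s·t + 2·s + 1, -3·s^2 + 1], [-2·s·t - 10·s + 5·t^2, -s^2 + 10·s·t]].
At the point, J = [[31.000, -26.000], [62.000, -69.000]] (det J = -527.000).
Solving J·Δ = −F gives Δ = (0.510, -1.353).
Then the next iterate is (s, t)₁ = (-2.490, 0.647).

(-2.490, 0.647)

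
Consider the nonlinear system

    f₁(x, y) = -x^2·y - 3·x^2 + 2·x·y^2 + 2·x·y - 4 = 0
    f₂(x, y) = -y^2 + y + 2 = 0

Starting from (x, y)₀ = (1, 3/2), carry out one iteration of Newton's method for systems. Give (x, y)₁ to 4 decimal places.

At (1, 3/2): F = (-1.0000, 1.2500).
Jacobian J = [[-2·x·y - 6·x + 2·y^2 + 2·y, -x^2 + 4·x·y + 2·x], [0, -2·y + 1]].
At the point, J = [[-1.5000, 7.0000], [0.0000, -2.0000]] (det J = 3.0000).
Solving J·Δ = −F gives Δ = (2.2500, 0.6250).
Then the next iterate is (x, y)₁ = (3.2500, 2.1250).

(3.2500, 2.1250)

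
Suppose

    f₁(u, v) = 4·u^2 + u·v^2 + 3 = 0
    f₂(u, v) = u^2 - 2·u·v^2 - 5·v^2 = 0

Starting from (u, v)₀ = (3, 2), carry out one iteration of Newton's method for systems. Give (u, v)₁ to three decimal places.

At (3, 2): F = (51.000, -35.000).
Jacobian J = [[8·u + v^2, 2·u·v], [2·u - 2·v^2, -4·u·v - 10·v]].
At the point, J = [[28.000, 12.000], [-2.000, -44.000]] (det J = -1208.000).
Solving J·Δ = −F gives Δ = (-1.510, -0.727).
Then the next iterate is (u, v)₁ = (1.490, 1.273).

(1.490, 1.273)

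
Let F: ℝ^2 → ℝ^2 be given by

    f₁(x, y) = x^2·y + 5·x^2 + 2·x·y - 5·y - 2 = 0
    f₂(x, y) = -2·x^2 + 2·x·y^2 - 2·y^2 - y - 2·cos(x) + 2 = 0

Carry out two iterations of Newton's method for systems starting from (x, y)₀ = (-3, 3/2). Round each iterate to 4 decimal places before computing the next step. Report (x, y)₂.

At (-3, 3/2): F = (40.0000, -33.520015).
Jacobian J = [[2·x·y + 10·x + 2·y, x^2 + 2·x - 5], [-4·x + 2·y^2 + 2·sin(x), 4·x·y - 4·y - 1]].
At the point, J = [[-36.0000, -2.0000], [16.217760, -25.0000]] (det J = 932.435520).
Solving J·Δ = −F gives Δ = (1.1444, -0.5984).
Then the next iterate is (x, y)₁ = (-1.8556, 0.9016).
Round to (-1.8556, 0.9016) and repeat: F = (10.466674, -9.868700), J = [[-20.098818, -5.267949], [7.128731, -11.298436]].
Δ = (0.6433, -0.4676), so (x, y)₂ = (-1.2123, 0.4340).

(-1.2123, 0.4340)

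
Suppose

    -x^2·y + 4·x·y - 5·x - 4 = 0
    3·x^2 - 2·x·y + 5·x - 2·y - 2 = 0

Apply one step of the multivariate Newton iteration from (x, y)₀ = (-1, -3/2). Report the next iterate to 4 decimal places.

At (-1, -3/2): F = (8.5000, -4.0000).
Jacobian J = [[-2·x·y + 4·y - 5, -x^2 + 4·x], [6·x - 2·y + 5, -2·x - 2]].
At the point, J = [[-14.0000, -5.0000], [2.0000, 0.0000]] (det J = 10.0000).
Solving J·Δ = −F gives Δ = (2.0000, -3.9000).
Then the next iterate is (x, y)₁ = (1.0000, -5.4000).

(1.0000, -5.4000)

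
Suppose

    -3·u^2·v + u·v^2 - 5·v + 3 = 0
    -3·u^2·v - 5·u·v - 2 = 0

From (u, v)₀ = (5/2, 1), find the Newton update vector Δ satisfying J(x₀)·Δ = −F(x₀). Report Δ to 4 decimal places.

(0.8500, -1.6080)

At (5/2, 1): F = (-18.2500, -33.2500).
Jacobian J = [[-6·u·v + v^2, -3·u^2 + 2·u·v - 5], [-6·u·v - 5·v, -3·u^2 - 5·u]].
At the point, J = [[-14.0000, -18.7500], [-20.0000, -31.2500]] (det J = 62.5000).
Solving J·Δ = −F gives Δ = (0.8500, -1.6080).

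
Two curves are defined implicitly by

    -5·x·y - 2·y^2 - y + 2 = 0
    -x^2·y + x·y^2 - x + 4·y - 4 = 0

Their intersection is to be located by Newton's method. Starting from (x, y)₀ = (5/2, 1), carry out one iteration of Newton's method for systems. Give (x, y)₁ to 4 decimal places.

At (5/2, 1): F = (-13.5000, -6.2500).
Jacobian J = [[-5·y, -5·x - 4·y - 1], [-2·x·y + y^2 - 1, -x^2 + 2·x·y + 4]].
At the point, J = [[-5.0000, -17.5000], [-5.0000, 2.7500]] (det J = -101.2500).
Solving J·Δ = −F gives Δ = (-1.4469, -0.3580).
Then the next iterate is (x, y)₁ = (1.0531, 0.6420).

(1.0531, 0.6420)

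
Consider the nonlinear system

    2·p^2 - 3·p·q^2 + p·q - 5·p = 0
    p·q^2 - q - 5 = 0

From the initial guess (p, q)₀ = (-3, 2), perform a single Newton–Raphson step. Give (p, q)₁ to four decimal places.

At (-3, 2): F = (63.0000, -19.0000).
Jacobian J = [[4·p - 3·q^2 + q - 5, -6·p·q + p], [q^2, 2·p·q - 1]].
At the point, J = [[-27.0000, 33.0000], [4.0000, -13.0000]] (det J = 219.0000).
Solving J·Δ = −F gives Δ = (0.8767, -1.1918).
Then the next iterate is (p, q)₁ = (-2.1233, 0.8082).

(-2.1233, 0.8082)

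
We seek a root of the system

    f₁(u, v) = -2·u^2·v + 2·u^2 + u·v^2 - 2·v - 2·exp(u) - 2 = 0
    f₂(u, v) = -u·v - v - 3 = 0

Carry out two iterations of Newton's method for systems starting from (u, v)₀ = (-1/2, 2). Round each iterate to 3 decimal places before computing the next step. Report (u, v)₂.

(-2.512, 6.405)

At (-1/2, 2): F = (-9.71306, -4.000).
Jacobian J = [[-4·u·v + 4·u + v^2 - 2·exp(u), -2·u^2 + 2·u·v - 2], [-v, -u - 1]].
At the point, J = [[4.78694, -4.500], [-2.000, -0.500]] (det J = -11.39347).
Solving J·Δ = −F gives Δ = (-1.154, -3.386).
Then the next iterate is (u, v)₁ = (-1.654, -1.386).
Round to (-1.654, -1.386) and repeat: F = (10.26694, -3.90644), J = [[-14.24735, -2.88654], [1.386, 0.654]].
Δ = (-0.858, 7.791), so (u, v)₂ = (-2.512, 6.405).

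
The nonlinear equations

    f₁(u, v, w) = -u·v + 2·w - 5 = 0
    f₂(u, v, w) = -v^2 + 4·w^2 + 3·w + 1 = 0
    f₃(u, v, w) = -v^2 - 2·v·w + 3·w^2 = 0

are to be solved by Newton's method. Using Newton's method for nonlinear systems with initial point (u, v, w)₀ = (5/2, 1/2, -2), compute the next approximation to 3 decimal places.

At (5/2, 1/2, -2): F = (-10.250, 10.750, 13.750).
Jacobian J = [[-v, -u, 2], [0, -2·v, 8·w + 3], [0, -2·v - 2·w, -2·v + 6·w]].
At the point, J = [[-0.500, -2.500, 2.000], [0.000, -1.000, -13.000], [0.000, 3.000, -13.000]] (det J = -26.000).
Solving J·Δ = −F gives Δ = (-13.212, -0.750, 0.885).
Then the next iterate is (u, v, w)₁ = (-10.712, -0.250, -1.115).

(-10.712, -0.250, -1.115)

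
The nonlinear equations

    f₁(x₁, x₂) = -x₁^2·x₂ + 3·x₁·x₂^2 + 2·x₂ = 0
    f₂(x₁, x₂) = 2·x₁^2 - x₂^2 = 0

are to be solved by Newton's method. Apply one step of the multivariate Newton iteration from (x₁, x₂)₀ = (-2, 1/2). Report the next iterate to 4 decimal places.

At (-2, 1/2): F = (-2.5000, 7.7500).
Jacobian J = [[-2·x₁·x₂ + 3·x₂^2, -x₁^2 + 6·x₁·x₂ + 2], [4·x₁, -2·x₂]].
At the point, J = [[2.7500, -8.0000], [-8.0000, -1.0000]] (det J = -66.7500).
Solving J·Δ = −F gives Δ = (0.9663, 0.0197).
Then the next iterate is (x₁, x₂)₁ = (-1.0337, 0.5197).

(-1.0337, 0.5197)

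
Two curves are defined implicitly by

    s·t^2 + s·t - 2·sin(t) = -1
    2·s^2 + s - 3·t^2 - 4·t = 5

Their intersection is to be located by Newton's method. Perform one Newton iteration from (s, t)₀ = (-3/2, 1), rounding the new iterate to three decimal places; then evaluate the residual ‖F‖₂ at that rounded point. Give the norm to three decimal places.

1.576

At (-3/2, 1): F = (-3.68294, -9.000).
Jacobian J = [[t^2 + t, 2·s·t + s - 2·cos(t)], [4·s + 1, -6·t - 4]].
At the point, J = [[2.000, -5.58060], [-5.000, -10.000]] (det J = -47.90302).
Solving J·Δ = −F gives Δ = (-0.280, -0.760).
Then the next iterate is (s, t)₁ = (-1.780, 0.240).
Re-evaluating at (-1.780, 0.240): F = (-0.00513, -1.576), so ‖F‖₂ = 1.576.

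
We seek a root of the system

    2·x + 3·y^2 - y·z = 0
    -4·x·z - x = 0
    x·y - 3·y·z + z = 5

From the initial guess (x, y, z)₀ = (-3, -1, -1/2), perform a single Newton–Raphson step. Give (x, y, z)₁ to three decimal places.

(-4.139, -1.988, -0.155)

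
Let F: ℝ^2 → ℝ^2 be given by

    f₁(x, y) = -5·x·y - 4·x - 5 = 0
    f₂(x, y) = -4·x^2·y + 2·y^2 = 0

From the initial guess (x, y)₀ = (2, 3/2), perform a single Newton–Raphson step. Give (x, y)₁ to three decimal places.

(2.680, -2.082)

At (2, 3/2): F = (-28.000, -19.500).
Jacobian J = [[-5·y - 4, -5·x], [-8·x·y, -4·x^2 + 4·y]].
At the point, J = [[-11.500, -10.000], [-24.000, -10.000]] (det J = -125.000).
Solving J·Δ = −F gives Δ = (0.680, -3.582).
Then the next iterate is (x, y)₁ = (2.680, -2.082).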